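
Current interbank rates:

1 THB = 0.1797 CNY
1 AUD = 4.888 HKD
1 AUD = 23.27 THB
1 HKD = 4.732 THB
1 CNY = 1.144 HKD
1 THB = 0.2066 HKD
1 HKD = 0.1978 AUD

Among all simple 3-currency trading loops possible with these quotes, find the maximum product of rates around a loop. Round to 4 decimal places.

HKD→THB→CNY→HKD: 4.732 × 0.1797 × 1.144 = 0.97279
HKD→AUD→THB→HKD: 0.1978 × 23.27 × 0.2066 = 0.95094
Maximum is HKD→THB→CNY→HKD at 0.9728; no arbitrage — every cycle loses value.

0.9728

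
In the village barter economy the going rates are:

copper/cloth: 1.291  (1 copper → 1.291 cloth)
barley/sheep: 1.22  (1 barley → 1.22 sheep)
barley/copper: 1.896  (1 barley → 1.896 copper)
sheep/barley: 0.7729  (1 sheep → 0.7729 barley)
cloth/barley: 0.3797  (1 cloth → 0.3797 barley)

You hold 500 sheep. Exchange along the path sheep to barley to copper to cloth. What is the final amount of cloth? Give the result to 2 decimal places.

945.93

500 sheep × 0.7729 = 386.45 barley
386.45 barley × 1.896 = 732.7092 copper
732.7092 copper × 1.291 = 945.9275772 cloth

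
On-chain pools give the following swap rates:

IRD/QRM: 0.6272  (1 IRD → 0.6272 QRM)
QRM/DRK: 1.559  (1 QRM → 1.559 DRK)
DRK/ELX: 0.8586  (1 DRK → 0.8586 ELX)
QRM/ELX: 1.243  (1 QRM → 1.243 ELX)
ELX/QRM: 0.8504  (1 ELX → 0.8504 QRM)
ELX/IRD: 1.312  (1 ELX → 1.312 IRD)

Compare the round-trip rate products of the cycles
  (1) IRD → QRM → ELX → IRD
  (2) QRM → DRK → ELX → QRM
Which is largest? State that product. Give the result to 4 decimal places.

(1) 0.6272 × 1.243 × 1.312 = 1.02285
(2) 1.559 × 0.8586 × 0.8504 = 1.13831
Highest is cycle (2) at 1.1383 (>1, arbitrage).

1.1383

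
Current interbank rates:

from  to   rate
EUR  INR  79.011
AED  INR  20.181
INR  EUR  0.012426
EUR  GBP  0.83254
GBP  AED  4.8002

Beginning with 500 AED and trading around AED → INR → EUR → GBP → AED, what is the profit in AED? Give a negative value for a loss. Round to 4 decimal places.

500 AED × 20.181 = 10090.5 INR
10090.5 INR × 0.012426 = 125.384553 EUR
125.384553 EUR × 0.83254 = 104.38765575462 GBP
104.38765575462 GBP × 4.8002 = 501.081625153326924 AED
Net change: 501.081625153326924 − 500 = 1.081625153326924 AED

1.0816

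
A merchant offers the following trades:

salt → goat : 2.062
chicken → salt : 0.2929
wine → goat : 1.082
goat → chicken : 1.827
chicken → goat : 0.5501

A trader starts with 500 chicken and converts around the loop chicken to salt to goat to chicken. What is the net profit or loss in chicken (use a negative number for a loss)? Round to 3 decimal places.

51.717

500 chicken × 0.2929 = 146.45 salt
146.45 salt × 2.062 = 301.9799 goat
301.9799 goat × 1.827 = 551.7172773 chicken
Net change: 551.7172773 − 500 = 51.7172773 chicken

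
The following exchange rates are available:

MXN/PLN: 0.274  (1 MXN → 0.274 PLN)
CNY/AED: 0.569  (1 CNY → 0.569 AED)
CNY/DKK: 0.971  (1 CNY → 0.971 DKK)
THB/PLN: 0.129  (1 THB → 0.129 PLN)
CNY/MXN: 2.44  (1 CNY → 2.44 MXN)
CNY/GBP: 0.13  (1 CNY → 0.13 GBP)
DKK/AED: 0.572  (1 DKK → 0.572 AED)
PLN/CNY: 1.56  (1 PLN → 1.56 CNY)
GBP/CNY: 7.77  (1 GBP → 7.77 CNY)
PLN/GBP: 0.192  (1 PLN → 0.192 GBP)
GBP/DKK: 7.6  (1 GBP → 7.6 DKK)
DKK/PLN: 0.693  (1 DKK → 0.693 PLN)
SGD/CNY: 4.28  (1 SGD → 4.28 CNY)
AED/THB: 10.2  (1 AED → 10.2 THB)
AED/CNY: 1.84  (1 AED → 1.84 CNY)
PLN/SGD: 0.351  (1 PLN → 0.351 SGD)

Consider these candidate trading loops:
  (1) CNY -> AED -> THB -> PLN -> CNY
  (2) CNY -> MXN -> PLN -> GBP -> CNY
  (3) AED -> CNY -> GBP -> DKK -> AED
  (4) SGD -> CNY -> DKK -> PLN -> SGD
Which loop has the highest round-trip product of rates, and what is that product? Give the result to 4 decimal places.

(1) 0.569 × 10.2 × 0.129 × 1.56 = 1.16796
(2) 2.44 × 0.274 × 0.192 × 7.77 = 0.99738
(3) 1.84 × 0.13 × 7.6 × 0.572 = 1.03985
(4) 4.28 × 0.971 × 0.693 × 0.351 = 1.01089
Highest is cycle (1) at 1.1680 (>1, arbitrage).

1.1680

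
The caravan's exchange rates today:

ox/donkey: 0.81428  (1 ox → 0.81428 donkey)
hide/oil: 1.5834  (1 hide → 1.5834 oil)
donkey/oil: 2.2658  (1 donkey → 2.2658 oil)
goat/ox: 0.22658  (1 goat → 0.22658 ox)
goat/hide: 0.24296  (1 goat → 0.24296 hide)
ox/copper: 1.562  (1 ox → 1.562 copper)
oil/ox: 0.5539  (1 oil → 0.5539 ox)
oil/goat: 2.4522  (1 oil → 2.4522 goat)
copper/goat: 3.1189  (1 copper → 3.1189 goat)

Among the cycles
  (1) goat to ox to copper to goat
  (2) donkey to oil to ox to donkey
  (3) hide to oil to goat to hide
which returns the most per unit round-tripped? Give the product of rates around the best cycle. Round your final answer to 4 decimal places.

1.1038

(1) 0.22658 × 1.562 × 3.1189 = 1.10383
(2) 2.2658 × 0.5539 × 0.81428 = 1.02194
(3) 1.5834 × 2.4522 × 0.24296 = 0.94337
Highest is cycle (1) at 1.1038 (>1, arbitrage).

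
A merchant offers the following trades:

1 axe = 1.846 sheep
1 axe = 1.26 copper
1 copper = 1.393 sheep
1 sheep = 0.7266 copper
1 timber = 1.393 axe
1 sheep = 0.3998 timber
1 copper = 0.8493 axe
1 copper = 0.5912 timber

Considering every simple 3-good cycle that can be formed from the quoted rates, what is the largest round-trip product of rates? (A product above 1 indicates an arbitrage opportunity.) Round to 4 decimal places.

1.1392

axe→sheep→copper→axe: 1.846 × 0.7266 × 0.8493 = 1.13917
timber→axe→copper→timber: 1.393 × 1.26 × 0.5912 = 1.03766
timber→axe→sheep→timber: 1.393 × 1.846 × 0.3998 = 1.02808
Maximum is axe→sheep→copper→axe at 1.1392; arbitrage exists.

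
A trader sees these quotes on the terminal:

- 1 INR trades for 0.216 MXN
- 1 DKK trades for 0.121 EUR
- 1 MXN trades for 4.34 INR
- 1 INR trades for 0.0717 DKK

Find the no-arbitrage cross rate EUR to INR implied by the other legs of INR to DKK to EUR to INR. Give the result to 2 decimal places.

115.26

Known legs of the cycle: 0.0717 × 0.121 = 0.0086757
For no arbitrage the full-cycle product must be 1, so the missing rate is 1 / 0.0086757 ≈ 115.2645.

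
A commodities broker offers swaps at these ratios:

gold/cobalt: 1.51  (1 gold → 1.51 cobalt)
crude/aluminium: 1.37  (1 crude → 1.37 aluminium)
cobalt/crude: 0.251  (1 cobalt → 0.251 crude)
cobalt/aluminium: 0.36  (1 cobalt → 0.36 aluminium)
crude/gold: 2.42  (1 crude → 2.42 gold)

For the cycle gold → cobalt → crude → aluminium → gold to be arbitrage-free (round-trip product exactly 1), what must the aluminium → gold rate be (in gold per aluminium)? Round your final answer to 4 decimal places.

1.9259

Known legs of the cycle: 1.51 × 0.251 × 1.37 = 0.5192437
For no arbitrage the full-cycle product must be 1, so the missing rate is 1 / 0.5192437 ≈ 1.925878.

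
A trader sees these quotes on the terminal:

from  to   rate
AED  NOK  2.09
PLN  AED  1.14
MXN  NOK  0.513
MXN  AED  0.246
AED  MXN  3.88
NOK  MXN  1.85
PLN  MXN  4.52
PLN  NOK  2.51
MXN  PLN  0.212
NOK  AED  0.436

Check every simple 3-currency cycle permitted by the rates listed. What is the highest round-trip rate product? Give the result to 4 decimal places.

PLN→NOK→MXN→PLN: 2.51 × 1.85 × 0.212 = 0.98442
MXN→AED→NOK→MXN: 0.246 × 2.09 × 1.85 = 0.95116
PLN→AED→MXN→PLN: 1.14 × 3.88 × 0.212 = 0.93772
MXN→NOK→AED→MXN: 0.513 × 0.436 × 3.88 = 0.86783
Maximum is PLN→NOK→MXN→PLN at 0.9844; no arbitrage — every cycle loses value.

0.9844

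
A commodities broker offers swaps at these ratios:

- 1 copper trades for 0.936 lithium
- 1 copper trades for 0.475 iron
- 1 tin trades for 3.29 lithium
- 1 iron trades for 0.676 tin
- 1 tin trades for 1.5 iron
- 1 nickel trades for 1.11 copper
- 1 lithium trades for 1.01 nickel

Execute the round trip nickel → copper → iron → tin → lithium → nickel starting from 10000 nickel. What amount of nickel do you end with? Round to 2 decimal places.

10000 nickel × 1.11 = 11100 copper
11100 copper × 0.475 = 5272.5 iron
5272.5 iron × 0.676 = 3564.21 tin
3564.21 tin × 3.29 = 11726.2509 lithium
11726.2509 lithium × 1.01 = 11843.513409 nickel

11843.51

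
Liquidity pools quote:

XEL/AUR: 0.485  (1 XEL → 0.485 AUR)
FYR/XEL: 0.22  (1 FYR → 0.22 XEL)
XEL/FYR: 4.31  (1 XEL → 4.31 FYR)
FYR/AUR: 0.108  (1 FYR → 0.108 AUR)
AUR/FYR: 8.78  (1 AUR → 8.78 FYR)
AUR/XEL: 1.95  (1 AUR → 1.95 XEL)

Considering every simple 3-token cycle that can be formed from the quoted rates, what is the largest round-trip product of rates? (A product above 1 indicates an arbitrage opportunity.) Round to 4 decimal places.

AUR→FYR→XEL→AUR: 8.78 × 0.22 × 0.485 = 0.93683
AUR→XEL→FYR→AUR: 1.95 × 4.31 × 0.108 = 0.90769
Maximum is AUR→FYR→XEL→AUR at 0.9368; no arbitrage — every cycle loses value.

0.9368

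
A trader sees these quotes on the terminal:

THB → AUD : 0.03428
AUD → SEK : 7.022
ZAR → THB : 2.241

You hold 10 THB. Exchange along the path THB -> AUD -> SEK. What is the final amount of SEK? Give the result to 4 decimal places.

10 THB × 0.03428 = 0.3428 AUD
0.3428 AUD × 7.022 = 2.4071416 SEK

2.4071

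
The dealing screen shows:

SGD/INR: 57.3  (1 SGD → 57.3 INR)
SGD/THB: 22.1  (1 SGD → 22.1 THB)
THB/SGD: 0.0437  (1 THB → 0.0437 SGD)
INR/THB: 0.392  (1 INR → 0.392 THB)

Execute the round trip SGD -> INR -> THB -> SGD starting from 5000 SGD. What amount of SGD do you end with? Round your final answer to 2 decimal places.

5000 SGD × 57.3 = 286500 INR
286500 INR × 0.392 = 112308 THB
112308 THB × 0.0437 = 4907.8596 SGD

4907.86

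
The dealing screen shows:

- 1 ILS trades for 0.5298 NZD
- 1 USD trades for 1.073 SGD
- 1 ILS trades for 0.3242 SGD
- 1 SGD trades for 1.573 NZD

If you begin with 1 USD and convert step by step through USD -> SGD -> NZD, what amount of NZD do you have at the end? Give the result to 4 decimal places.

1 USD × 1.073 = 1.073 SGD
1.073 SGD × 1.573 = 1.687829 NZD

1.6878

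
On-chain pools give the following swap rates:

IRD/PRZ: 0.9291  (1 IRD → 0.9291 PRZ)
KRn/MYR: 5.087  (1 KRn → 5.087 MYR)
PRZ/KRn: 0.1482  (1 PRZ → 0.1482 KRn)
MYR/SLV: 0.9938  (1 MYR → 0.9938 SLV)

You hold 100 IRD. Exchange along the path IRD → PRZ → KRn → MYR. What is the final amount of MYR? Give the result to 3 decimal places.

70.044

100 IRD × 0.9291 = 92.91 PRZ
92.91 PRZ × 0.1482 = 13.769262 KRn
13.769262 KRn × 5.087 = 70.044235794 MYR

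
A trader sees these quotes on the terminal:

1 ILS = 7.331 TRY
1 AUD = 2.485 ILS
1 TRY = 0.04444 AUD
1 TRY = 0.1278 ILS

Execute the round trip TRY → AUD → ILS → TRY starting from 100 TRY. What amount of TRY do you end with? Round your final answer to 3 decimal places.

80.959

100 TRY × 0.04444 = 4.444 AUD
4.444 AUD × 2.485 = 11.04334 ILS
11.04334 ILS × 7.331 = 80.95872554 TRY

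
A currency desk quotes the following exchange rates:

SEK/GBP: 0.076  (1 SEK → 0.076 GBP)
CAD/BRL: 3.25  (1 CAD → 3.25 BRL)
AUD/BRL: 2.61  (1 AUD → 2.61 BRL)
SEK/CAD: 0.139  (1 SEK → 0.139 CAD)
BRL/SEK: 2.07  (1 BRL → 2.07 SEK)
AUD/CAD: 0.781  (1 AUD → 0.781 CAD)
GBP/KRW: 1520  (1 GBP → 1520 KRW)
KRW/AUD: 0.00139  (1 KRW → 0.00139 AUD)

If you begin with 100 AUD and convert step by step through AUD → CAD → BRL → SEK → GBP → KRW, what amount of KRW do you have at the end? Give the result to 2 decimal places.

100 AUD × 0.781 = 78.1 CAD
78.1 CAD × 3.25 = 253.825 BRL
253.825 BRL × 2.07 = 525.41775 SEK
525.41775 SEK × 0.076 = 39.931749 GBP
39.931749 GBP × 1520 = 60696.25848 KRW

60696.26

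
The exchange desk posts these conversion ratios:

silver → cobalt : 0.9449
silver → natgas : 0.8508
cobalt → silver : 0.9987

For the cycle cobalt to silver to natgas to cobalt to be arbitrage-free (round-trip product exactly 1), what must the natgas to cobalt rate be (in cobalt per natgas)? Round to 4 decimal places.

Known legs of the cycle: 0.9987 × 0.8508 = 0.84969396
For no arbitrage the full-cycle product must be 1, so the missing rate is 1 / 0.84969396 ≈ 1.176894.

1.1769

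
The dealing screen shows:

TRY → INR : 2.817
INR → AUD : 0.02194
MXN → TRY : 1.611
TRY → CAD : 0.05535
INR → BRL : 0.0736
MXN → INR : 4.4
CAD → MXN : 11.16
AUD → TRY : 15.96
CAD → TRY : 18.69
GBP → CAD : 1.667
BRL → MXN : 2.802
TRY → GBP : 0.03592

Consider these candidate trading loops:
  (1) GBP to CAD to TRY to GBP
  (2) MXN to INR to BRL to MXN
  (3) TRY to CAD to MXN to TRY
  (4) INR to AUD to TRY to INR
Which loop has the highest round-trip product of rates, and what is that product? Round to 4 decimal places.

(1) 1.667 × 18.69 × 0.03592 = 1.11913
(2) 4.4 × 0.0736 × 2.802 = 0.90740
(3) 0.05535 × 11.16 × 1.611 = 0.99512
(4) 0.02194 × 15.96 × 2.817 = 0.98641
Highest is cycle (1) at 1.1191 (>1, arbitrage).

1.1191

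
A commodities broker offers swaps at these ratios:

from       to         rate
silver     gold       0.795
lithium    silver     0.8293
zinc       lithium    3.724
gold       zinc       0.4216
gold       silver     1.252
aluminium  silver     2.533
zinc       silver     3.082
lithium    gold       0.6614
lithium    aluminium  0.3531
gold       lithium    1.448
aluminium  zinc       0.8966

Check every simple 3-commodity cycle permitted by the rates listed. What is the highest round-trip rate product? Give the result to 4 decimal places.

1.1790

aluminium→zinc→lithium→aluminium: 0.8966 × 3.724 × 0.3531 = 1.17898
gold→zinc→lithium→gold: 0.4216 × 3.724 × 0.6614 = 1.03842
gold→zinc→silver→gold: 0.4216 × 3.082 × 0.795 = 1.03300
gold→lithium→silver→gold: 1.448 × 0.8293 × 0.795 = 0.95466
Maximum is aluminium→zinc→lithium→aluminium at 1.1790; arbitrage exists.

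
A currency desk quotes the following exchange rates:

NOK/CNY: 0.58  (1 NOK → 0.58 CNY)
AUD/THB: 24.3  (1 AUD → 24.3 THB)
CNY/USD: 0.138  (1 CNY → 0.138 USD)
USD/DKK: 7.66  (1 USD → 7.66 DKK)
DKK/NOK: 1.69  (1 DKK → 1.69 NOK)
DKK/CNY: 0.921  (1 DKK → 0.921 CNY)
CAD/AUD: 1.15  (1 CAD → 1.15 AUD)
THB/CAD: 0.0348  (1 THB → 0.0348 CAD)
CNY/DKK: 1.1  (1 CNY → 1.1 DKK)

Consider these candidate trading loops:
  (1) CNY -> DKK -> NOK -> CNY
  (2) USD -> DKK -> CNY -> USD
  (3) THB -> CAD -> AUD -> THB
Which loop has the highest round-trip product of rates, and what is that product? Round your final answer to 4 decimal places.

1.0782

(1) 1.1 × 1.69 × 0.58 = 1.07822
(2) 7.66 × 0.921 × 0.138 = 0.97357
(3) 0.0348 × 1.15 × 24.3 = 0.97249
Highest is cycle (1) at 1.0782 (>1, arbitrage).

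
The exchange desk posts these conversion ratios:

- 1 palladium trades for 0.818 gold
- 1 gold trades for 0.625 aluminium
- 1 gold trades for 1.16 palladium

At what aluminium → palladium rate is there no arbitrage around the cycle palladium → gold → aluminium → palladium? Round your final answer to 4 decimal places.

Known legs of the cycle: 0.818 × 0.625 = 0.51125
For no arbitrage the full-cycle product must be 1, so the missing rate is 1 / 0.51125 ≈ 1.955990.

1.9560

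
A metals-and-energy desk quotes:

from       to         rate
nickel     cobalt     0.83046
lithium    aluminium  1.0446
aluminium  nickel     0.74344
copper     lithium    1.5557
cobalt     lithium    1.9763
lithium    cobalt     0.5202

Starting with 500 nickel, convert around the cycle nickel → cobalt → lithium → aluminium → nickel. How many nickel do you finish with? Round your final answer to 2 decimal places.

637.29

500 nickel × 0.83046 = 415.23 cobalt
415.23 cobalt × 1.9763 = 820.619049 lithium
820.619049 lithium × 1.0446 = 857.2186585854 aluminium
857.2186585854 aluminium × 0.74344 = 637.290639538729776 nickel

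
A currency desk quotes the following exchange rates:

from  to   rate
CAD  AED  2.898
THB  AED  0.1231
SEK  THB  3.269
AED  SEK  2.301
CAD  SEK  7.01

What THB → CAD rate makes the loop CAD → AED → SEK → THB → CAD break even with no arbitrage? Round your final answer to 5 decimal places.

Known legs of the cycle: 2.898 × 2.301 × 3.269 = 21.798666162
For no arbitrage the full-cycle product must be 1, so the missing rate is 1 / 21.798666162 ≈ 0.0458744.

0.04587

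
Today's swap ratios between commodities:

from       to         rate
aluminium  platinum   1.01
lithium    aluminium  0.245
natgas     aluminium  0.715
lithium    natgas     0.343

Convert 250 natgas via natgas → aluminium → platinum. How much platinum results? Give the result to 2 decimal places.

250 natgas × 0.715 = 178.75 aluminium
178.75 aluminium × 1.01 = 180.5375 platinum

180.54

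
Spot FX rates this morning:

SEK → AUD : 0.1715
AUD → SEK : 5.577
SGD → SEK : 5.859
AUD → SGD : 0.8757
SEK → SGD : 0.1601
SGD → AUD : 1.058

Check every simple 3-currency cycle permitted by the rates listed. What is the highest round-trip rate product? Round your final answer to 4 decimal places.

0.9447

SEK→SGD→AUD→SEK: 0.1601 × 1.058 × 5.577 = 0.94466
SEK→AUD→SGD→SEK: 0.1715 × 0.8757 × 5.859 = 0.87992
Maximum is SEK→SGD→AUD→SEK at 0.9447; no arbitrage — every cycle loses value.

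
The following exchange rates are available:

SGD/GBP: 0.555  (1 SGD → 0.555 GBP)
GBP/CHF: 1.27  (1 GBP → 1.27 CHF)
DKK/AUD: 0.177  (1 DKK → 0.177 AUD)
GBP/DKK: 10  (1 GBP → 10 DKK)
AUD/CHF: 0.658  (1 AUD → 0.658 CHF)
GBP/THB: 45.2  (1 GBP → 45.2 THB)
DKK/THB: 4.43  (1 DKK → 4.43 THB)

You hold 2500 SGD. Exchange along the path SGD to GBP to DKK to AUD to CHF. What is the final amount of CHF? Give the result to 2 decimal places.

2500 SGD × 0.555 = 1387.5 GBP
1387.5 GBP × 10 = 13875 DKK
13875 DKK × 0.177 = 2455.875 AUD
2455.875 AUD × 0.658 = 1615.96575 CHF

1615.97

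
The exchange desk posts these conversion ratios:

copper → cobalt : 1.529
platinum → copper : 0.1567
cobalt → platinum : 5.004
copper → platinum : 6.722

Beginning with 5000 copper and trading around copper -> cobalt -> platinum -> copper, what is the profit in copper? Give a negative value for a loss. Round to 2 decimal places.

5000 copper × 1.529 = 7645 cobalt
7645 cobalt × 5.004 = 38255.58 platinum
38255.58 platinum × 0.1567 = 5994.649386 copper
Net change: 5994.649386 − 5000 = 994.649386 copper

994.65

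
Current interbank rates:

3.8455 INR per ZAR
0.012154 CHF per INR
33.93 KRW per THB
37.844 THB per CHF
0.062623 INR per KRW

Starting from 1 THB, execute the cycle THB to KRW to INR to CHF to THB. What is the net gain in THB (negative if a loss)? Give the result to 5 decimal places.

1 THB × 33.93 = 33.93 KRW
33.93 KRW × 0.062623 = 2.12479839 INR
2.12479839 INR × 0.012154 = 0.02582479963206 CHF
0.02582479963206 CHF × 37.844 = 0.97731371727567864 THB
Net change: 0.97731371727567864 − 1 = -0.02268628272432136 THB

-0.02269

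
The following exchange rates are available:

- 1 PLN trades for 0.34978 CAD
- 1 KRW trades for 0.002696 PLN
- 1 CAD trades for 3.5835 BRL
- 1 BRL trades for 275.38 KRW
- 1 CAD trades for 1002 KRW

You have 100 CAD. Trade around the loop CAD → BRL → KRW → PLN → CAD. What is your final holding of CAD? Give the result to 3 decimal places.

100 CAD × 3.5835 = 358.35 BRL
358.35 BRL × 275.38 = 98682.423 KRW
98682.423 KRW × 0.002696 = 266.047812408 PLN
266.047812408 PLN × 0.34978 = 93.05820382407024 CAD

93.058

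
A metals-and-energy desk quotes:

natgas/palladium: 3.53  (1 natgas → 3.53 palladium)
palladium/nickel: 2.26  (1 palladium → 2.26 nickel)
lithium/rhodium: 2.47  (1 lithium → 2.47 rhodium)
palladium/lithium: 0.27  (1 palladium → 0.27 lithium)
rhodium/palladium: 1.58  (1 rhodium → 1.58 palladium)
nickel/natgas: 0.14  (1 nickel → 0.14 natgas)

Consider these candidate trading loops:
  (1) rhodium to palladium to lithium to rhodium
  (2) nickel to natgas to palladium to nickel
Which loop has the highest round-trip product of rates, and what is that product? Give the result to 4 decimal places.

1.1169

(1) 1.58 × 0.27 × 2.47 = 1.05370
(2) 0.14 × 3.53 × 2.26 = 1.11689
Highest is cycle (2) at 1.1169 (>1, arbitrage).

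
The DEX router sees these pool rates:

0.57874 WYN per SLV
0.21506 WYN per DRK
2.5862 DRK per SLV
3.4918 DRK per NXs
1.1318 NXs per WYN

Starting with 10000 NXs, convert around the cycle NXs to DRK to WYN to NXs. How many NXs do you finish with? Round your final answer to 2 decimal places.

8499.21

10000 NXs × 3.4918 = 34918 DRK
34918 DRK × 0.21506 = 7509.46508 WYN
7509.46508 WYN × 1.1318 = 8499.212577544 NXs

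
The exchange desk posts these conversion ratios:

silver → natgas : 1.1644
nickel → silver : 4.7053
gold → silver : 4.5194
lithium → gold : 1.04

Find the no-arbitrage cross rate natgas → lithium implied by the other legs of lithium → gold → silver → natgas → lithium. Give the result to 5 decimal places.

0.18272

Known legs of the cycle: 1.04 × 4.5194 × 1.1644 = 5.4728849344
For no arbitrage the full-cycle product must be 1, so the missing rate is 1 / 5.4728849344 ≈ 0.1827190.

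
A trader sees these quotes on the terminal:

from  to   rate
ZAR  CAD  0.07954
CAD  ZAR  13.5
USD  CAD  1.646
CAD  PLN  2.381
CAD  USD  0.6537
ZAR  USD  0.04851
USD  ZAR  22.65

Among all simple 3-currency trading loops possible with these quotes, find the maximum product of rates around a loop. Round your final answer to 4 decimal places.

1.1777

USD→ZAR→CAD→USD: 22.65 × 0.07954 × 0.6537 = 1.17769
USD→CAD→ZAR→USD: 1.646 × 13.5 × 0.04851 = 1.07794
Maximum is USD→ZAR→CAD→USD at 1.1777; arbitrage exists.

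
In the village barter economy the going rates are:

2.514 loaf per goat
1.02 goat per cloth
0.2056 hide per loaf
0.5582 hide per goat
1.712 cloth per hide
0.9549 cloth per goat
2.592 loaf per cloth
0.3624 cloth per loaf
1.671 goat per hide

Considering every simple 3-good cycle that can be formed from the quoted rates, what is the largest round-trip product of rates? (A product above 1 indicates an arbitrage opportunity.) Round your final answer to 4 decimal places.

0.9748

hide→cloth→goat→hide: 1.712 × 1.02 × 0.5582 = 0.97475
goat→loaf→cloth→goat: 2.514 × 0.3624 × 1.02 = 0.92930
hide→cloth→loaf→hide: 1.712 × 2.592 × 0.2056 = 0.91235
hide→goat→loaf→hide: 1.671 × 2.514 × 0.2056 = 0.86370
Maximum is hide→cloth→goat→hide at 0.9748; no arbitrage — every cycle loses value.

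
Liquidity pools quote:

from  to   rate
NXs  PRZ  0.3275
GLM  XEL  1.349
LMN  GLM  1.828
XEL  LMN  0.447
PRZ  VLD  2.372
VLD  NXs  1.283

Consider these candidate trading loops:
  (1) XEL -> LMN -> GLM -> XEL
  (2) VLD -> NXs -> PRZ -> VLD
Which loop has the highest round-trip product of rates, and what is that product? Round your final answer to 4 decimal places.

(1) 0.447 × 1.828 × 1.349 = 1.10229
(2) 1.283 × 0.3275 × 2.372 = 0.99667
Highest is cycle (1) at 1.1023 (>1, arbitrage).

1.1023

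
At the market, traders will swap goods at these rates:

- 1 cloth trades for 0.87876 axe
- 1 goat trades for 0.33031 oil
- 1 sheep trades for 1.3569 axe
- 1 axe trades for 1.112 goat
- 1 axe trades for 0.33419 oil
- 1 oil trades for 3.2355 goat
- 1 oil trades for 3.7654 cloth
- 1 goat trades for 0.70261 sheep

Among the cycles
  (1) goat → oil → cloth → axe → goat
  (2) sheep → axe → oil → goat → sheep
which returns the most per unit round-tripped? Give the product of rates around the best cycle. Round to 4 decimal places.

(1) 0.33031 × 3.7654 × 0.87876 × 1.112 = 1.21537
(2) 1.3569 × 0.33419 × 3.2355 × 0.70261 = 1.03085
Highest is cycle (1) at 1.2154 (>1, arbitrage).

1.2154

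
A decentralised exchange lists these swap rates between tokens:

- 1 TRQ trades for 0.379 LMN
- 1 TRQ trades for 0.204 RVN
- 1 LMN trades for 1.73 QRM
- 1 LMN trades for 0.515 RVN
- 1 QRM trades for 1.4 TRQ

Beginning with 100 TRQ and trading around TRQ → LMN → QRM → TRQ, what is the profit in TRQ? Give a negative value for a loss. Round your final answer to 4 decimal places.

-8.2062

100 TRQ × 0.379 = 37.9 LMN
37.9 LMN × 1.73 = 65.567 QRM
65.567 QRM × 1.4 = 91.7938 TRQ
Net change: 91.7938 − 100 = -8.2062 TRQ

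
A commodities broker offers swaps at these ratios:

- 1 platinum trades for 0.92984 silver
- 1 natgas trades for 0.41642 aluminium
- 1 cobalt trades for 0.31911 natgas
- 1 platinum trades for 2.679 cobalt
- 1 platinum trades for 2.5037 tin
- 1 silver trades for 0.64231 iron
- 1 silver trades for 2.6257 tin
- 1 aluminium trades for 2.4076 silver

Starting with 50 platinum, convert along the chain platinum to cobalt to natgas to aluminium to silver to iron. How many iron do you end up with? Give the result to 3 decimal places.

50 platinum × 2.679 = 133.95 cobalt
133.95 cobalt × 0.31911 = 42.7447845 natgas
42.7447845 natgas × 0.41642 = 17.79978316149 aluminium
17.79978316149 aluminium × 2.4076 = 42.854757939603324 silver
42.854757939603324 silver × 0.64231 = 27.52603957218661103844 iron

27.526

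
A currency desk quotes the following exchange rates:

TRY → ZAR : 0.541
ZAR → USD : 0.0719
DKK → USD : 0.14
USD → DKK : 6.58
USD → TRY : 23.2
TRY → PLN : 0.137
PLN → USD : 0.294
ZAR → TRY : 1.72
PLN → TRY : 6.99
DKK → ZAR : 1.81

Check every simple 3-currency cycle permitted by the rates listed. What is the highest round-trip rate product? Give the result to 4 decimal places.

0.9344

TRY→PLN→USD→TRY: 0.137 × 0.294 × 23.2 = 0.93445
TRY→ZAR→USD→TRY: 0.541 × 0.0719 × 23.2 = 0.90243
ZAR→USD→DKK→ZAR: 0.0719 × 6.58 × 1.81 = 0.85631
Maximum is TRY→PLN→USD→TRY at 0.9344; no arbitrage — every cycle loses value.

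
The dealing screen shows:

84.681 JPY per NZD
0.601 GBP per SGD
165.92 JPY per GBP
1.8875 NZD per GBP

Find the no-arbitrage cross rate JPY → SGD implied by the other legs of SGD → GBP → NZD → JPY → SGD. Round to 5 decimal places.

0.01041

Known legs of the cycle: 0.601 × 1.8875 × 84.681 = 96.0610678875
For no arbitrage the full-cycle product must be 1, so the missing rate is 1 / 96.0610678875 ≈ 0.0104100.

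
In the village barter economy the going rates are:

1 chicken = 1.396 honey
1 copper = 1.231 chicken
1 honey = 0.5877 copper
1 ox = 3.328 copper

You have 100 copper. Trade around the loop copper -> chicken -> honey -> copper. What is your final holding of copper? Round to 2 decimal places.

100.99

100 copper × 1.231 = 123.1 chicken
123.1 chicken × 1.396 = 171.8476 honey
171.8476 honey × 0.5877 = 100.99483452 copper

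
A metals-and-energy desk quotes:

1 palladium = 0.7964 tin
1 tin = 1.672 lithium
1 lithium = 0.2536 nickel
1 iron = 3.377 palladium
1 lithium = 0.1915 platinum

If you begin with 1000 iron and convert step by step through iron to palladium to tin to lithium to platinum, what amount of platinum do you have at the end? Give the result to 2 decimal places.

861.13

1000 iron × 3.377 = 3377 palladium
3377 palladium × 0.7964 = 2689.4428 tin
2689.4428 tin × 1.672 = 4496.7483616 lithium
4496.7483616 lithium × 0.1915 = 861.1273112464 platinum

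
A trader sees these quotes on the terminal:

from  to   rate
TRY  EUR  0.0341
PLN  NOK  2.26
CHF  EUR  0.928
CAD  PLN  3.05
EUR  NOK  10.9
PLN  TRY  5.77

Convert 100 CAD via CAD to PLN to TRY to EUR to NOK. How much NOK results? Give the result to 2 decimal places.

100 CAD × 3.05 = 305 PLN
305 PLN × 5.77 = 1759.85 TRY
1759.85 TRY × 0.0341 = 60.010885 EUR
60.010885 EUR × 10.9 = 654.1186465 NOK

654.12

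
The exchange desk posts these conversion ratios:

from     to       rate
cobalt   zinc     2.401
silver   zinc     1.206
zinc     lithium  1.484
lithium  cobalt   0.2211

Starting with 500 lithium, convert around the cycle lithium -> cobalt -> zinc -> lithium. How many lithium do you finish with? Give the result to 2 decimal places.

393.90

500 lithium × 0.2211 = 110.55 cobalt
110.55 cobalt × 2.401 = 265.43055 zinc
265.43055 zinc × 1.484 = 393.8989362 lithium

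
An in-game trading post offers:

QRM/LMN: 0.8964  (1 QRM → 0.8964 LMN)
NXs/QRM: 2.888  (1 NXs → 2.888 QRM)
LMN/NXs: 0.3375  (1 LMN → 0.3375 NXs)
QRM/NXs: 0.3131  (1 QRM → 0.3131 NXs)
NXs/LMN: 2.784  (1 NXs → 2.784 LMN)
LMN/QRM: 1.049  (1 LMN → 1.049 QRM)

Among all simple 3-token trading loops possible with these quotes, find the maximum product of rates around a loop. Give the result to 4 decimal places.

0.9144

QRM→NXs→LMN→QRM: 0.3131 × 2.784 × 1.049 = 0.91438
QRM→LMN→NXs→QRM: 0.8964 × 0.3375 × 2.888 = 0.87372
Maximum is QRM→NXs→LMN→QRM at 0.9144; no arbitrage — every cycle loses value.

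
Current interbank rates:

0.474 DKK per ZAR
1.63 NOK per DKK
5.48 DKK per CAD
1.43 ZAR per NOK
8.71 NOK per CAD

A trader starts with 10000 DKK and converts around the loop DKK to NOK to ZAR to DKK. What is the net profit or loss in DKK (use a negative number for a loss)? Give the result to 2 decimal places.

1048.47

10000 DKK × 1.63 = 16300 NOK
16300 NOK × 1.43 = 23309 ZAR
23309 ZAR × 0.474 = 11048.466 DKK
Net change: 11048.466 − 10000 = 1048.466 DKK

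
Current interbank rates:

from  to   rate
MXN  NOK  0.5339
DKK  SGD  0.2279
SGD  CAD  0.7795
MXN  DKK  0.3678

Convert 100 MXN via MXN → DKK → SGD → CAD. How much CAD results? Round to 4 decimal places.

6.5339

100 MXN × 0.3678 = 36.78 DKK
36.78 DKK × 0.2279 = 8.382162 SGD
8.382162 SGD × 0.7795 = 6.533895279 CAD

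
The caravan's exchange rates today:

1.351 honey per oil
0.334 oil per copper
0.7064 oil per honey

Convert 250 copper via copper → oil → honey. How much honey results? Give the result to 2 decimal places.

112.81

250 copper × 0.334 = 83.5 oil
83.5 oil × 1.351 = 112.8085 honey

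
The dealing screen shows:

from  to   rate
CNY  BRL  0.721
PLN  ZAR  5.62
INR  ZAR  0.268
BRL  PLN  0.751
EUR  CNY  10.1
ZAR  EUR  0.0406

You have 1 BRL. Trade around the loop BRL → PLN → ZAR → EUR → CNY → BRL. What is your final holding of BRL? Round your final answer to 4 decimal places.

1.2478

1 BRL × 0.751 = 0.751 PLN
0.751 PLN × 5.62 = 4.22062 ZAR
4.22062 ZAR × 0.0406 = 0.171357172 EUR
0.171357172 EUR × 10.1 = 1.7307074372 CNY
1.7307074372 CNY × 0.721 = 1.2478400622212 BRL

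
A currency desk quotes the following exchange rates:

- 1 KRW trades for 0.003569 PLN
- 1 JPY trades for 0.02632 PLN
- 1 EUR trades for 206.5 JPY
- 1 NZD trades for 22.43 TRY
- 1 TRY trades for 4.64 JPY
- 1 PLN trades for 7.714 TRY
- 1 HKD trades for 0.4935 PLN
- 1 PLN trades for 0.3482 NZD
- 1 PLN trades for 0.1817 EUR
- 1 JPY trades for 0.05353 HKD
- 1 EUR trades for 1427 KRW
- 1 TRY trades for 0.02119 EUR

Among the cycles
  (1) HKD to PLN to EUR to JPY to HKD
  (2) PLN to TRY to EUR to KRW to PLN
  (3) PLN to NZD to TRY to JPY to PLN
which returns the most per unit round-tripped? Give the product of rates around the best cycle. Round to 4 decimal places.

0.9912

(1) 0.4935 × 0.1817 × 206.5 × 0.05353 = 0.99120
(2) 7.714 × 0.02119 × 1427 × 0.003569 = 0.83249
(3) 0.3482 × 22.43 × 4.64 × 0.02632 = 0.95381
Highest is cycle (1) at 0.9912 (≤1, no arbitrage).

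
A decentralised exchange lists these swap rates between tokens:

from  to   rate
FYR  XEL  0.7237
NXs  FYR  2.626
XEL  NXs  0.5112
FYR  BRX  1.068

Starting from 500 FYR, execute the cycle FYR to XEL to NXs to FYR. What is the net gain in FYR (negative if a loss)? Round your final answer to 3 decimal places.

500 FYR × 0.7237 = 361.85 XEL
361.85 XEL × 0.5112 = 184.97772 NXs
184.97772 NXs × 2.626 = 485.75149272 FYR
Net change: 485.75149272 − 500 = -14.24850728 FYR

-14.249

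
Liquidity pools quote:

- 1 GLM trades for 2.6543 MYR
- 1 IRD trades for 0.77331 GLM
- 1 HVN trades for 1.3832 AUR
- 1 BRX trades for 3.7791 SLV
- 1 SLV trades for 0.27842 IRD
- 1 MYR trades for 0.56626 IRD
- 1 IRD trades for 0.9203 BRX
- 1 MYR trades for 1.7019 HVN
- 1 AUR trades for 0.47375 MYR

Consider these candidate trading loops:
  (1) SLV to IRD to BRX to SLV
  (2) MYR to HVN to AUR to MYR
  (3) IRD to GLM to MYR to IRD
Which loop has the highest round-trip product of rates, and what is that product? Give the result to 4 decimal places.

1.1623

(1) 0.27842 × 0.9203 × 3.7791 = 0.96832
(2) 1.7019 × 1.3832 × 0.47375 = 1.11524
(3) 0.77331 × 2.6543 × 0.56626 = 1.16230
Highest is cycle (3) at 1.1623 (>1, arbitrage).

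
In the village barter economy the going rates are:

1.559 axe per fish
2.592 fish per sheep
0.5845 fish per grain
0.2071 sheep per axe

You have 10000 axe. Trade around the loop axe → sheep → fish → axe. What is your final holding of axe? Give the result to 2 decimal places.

10000 axe × 0.2071 = 2071 sheep
2071 sheep × 2.592 = 5368.032 fish
5368.032 fish × 1.559 = 8368.761888 axe

8368.76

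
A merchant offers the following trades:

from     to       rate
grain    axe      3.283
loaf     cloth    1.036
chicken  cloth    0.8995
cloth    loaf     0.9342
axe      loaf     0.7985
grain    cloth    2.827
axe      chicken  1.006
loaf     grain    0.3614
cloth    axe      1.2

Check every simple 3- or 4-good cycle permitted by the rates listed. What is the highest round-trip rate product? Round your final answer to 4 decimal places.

axe→chicken→cloth→axe: 1.006 × 0.8995 × 1.2 = 1.08588
axe→loaf→cloth→axe: 0.7985 × 1.036 × 1.2 = 0.99270
axe→loaf→grain→cloth→axe: 0.7985 × 0.3614 × 2.827 × 1.2 = 0.97897
cloth→loaf→grain→cloth: 0.9342 × 0.3614 × 2.827 = 0.95445
axe→loaf→grain→axe: 0.7985 × 0.3614 × 3.283 = 0.94740
Maximum is axe→chicken→cloth→axe at 1.0859; arbitrage exists.

1.0859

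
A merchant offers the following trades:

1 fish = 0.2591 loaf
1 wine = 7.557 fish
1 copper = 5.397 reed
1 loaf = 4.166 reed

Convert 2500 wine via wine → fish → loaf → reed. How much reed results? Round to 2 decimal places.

20392.76

2500 wine × 7.557 = 18892.5 fish
18892.5 fish × 0.2591 = 4895.04675 loaf
4895.04675 loaf × 4.166 = 20392.7647605 reed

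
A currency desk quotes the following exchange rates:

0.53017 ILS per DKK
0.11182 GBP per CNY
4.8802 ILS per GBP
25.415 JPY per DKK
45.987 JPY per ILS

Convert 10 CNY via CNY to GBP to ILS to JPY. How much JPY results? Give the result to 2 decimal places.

10 CNY × 0.11182 = 1.1182 GBP
1.1182 GBP × 4.8802 = 5.45703964 ILS
5.45703964 ILS × 45.987 = 250.95288192468 JPY

250.95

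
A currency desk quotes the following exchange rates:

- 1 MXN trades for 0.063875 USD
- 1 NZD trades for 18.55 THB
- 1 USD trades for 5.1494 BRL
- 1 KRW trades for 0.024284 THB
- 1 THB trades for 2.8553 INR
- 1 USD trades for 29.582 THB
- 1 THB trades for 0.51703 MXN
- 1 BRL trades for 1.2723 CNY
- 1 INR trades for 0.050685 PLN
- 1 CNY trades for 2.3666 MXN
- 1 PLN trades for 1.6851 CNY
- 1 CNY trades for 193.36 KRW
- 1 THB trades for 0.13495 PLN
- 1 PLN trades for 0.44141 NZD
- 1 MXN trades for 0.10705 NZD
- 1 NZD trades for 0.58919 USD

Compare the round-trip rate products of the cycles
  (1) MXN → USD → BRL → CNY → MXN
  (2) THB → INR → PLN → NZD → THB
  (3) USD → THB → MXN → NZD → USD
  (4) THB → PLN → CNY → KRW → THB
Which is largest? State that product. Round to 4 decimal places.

1.1850

(1) 0.063875 × 5.1494 × 1.2723 × 2.3666 = 0.99038
(2) 2.8553 × 0.050685 × 0.44141 × 18.55 = 1.18500
(3) 29.582 × 0.51703 × 0.10705 × 0.58919 = 0.96468
(4) 0.13495 × 1.6851 × 193.36 × 0.024284 = 1.06779
Highest is cycle (2) at 1.1850 (>1, arbitrage).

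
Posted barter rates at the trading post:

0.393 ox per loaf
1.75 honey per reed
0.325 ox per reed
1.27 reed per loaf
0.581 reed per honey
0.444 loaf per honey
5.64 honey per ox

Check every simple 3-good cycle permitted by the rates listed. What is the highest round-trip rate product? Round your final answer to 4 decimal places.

honey→reed→ox→honey: 0.581 × 0.325 × 5.64 = 1.06497
honey→loaf→reed→honey: 0.444 × 1.27 × 1.75 = 0.98679
honey→loaf→ox→honey: 0.444 × 0.393 × 5.64 = 0.98413
Maximum is honey→reed→ox→honey at 1.0650; arbitrage exists.

1.0650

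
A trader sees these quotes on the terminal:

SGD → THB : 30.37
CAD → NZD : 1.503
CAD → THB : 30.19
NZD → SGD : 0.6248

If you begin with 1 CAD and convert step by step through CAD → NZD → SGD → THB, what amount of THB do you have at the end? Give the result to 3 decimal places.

1 CAD × 1.503 = 1.503 NZD
1.503 NZD × 0.6248 = 0.9390744 SGD
0.9390744 SGD × 30.37 = 28.519689528 THB

28.520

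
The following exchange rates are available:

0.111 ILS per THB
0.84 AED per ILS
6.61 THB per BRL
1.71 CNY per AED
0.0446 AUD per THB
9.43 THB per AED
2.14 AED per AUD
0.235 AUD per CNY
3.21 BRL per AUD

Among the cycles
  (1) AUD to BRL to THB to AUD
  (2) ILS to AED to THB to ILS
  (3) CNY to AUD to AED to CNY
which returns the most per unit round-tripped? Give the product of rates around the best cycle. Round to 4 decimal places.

0.9463

(1) 3.21 × 6.61 × 0.0446 = 0.94633
(2) 0.84 × 9.43 × 0.111 = 0.87925
(3) 0.235 × 2.14 × 1.71 = 0.85996
Highest is cycle (1) at 0.9463 (≤1, no arbitrage).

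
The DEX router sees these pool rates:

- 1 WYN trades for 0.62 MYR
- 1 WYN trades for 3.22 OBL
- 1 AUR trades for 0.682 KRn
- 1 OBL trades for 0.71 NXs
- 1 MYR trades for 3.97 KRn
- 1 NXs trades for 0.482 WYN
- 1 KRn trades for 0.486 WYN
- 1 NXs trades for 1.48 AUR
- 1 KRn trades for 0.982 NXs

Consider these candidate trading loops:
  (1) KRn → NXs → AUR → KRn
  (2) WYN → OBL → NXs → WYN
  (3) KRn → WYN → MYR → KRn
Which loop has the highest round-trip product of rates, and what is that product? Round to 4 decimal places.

(1) 0.982 × 1.48 × 0.682 = 0.99119
(2) 3.22 × 0.71 × 0.482 = 1.10195
(3) 0.486 × 0.62 × 3.97 = 1.19624
Highest is cycle (3) at 1.1962 (>1, arbitrage).

1.1962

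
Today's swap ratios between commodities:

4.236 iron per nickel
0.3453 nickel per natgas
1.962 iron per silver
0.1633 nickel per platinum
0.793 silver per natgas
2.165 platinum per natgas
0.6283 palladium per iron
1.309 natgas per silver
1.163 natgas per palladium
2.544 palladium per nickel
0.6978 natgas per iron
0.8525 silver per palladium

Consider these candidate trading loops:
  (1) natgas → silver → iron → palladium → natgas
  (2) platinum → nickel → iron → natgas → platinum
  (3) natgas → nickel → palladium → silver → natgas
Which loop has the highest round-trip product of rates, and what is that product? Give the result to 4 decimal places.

(1) 0.793 × 1.962 × 0.6283 × 1.163 = 1.13689
(2) 0.1633 × 4.236 × 0.6978 × 2.165 = 1.04504
(3) 0.3453 × 2.544 × 0.8525 × 1.309 = 0.98027
Highest is cycle (1) at 1.1369 (>1, arbitrage).

1.1369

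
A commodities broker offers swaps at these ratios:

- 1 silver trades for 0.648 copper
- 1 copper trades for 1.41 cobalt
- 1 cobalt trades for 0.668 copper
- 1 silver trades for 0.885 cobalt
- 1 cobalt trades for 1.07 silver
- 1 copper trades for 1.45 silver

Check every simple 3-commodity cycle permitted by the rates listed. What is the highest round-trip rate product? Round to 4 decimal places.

0.9776

copper→cobalt→silver→copper: 1.41 × 1.07 × 0.648 = 0.97764
copper→silver→cobalt→copper: 1.45 × 0.885 × 0.668 = 0.85721
Maximum is copper→cobalt→silver→copper at 0.9776; no arbitrage — every cycle loses value.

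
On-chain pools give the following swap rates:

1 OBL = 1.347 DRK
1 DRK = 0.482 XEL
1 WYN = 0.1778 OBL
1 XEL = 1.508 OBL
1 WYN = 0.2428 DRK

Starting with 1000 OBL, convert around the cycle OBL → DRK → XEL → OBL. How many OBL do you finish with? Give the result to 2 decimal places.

1000 OBL × 1.347 = 1347 DRK
1347 DRK × 0.482 = 649.254 XEL
649.254 XEL × 1.508 = 979.075032 OBL

979.08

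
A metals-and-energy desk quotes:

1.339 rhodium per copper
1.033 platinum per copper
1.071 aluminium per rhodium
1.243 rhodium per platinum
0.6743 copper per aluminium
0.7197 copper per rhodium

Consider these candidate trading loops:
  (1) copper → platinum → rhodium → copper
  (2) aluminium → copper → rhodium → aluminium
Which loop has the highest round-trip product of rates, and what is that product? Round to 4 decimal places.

0.9670

(1) 1.033 × 1.243 × 0.7197 = 0.92411
(2) 0.6743 × 1.339 × 1.071 = 0.96699
Highest is cycle (2) at 0.9670 (≤1, no arbitrage).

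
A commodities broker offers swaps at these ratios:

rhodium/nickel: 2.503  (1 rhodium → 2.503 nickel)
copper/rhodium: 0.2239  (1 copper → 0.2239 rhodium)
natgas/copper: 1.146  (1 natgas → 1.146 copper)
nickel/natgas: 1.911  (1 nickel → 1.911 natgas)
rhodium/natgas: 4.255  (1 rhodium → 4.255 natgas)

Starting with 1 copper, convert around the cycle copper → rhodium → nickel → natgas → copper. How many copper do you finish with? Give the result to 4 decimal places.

1 copper × 0.2239 = 0.2239 rhodium
0.2239 rhodium × 2.503 = 0.5604217 nickel
0.5604217 nickel × 1.911 = 1.0709658687 natgas
1.0709658687 natgas × 1.146 = 1.2273268855302 copper

1.2273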